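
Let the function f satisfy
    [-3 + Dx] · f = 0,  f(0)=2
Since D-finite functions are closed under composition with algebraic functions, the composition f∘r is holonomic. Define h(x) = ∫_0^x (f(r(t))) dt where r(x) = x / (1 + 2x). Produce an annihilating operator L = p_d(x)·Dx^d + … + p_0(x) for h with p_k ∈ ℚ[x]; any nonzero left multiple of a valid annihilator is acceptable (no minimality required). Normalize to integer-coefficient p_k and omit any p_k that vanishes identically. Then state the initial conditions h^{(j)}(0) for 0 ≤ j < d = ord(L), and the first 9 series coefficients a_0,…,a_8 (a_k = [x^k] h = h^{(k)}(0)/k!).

f: a_k = 2, 6, 9, 9, 27/4, 81/20, 81/40, 243/280, 729/2240, …
Change of var in L_f (x↦r) gives L₀.
h=∫₀ˣh₀: take L = L₀·Dx.
L = -3·Dx + (1 + 4·x + 4·x^2)·Dx^2  (order 2).
h: a_k = 0, 2, 3, -1, -3/4, 51/20, -173/40, 1581/280, -12441/2240, …
ICs: h(0) = 0, h′(0) = 2.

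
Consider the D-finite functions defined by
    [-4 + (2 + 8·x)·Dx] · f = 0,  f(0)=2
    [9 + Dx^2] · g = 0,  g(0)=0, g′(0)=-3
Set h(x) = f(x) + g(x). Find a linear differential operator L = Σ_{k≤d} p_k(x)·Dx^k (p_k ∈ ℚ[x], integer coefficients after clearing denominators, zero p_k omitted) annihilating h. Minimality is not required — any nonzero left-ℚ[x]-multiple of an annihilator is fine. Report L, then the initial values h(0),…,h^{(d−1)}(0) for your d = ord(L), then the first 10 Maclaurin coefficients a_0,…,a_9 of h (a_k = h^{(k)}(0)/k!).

L = (-378 - 1296·x - 2592·x^2) + (45 + 828·x + 3888·x^2 + 5184·x^3)·Dx + (-42 - 144·x - 288·x^2)·Dx^2 + (5 + 92·x + 432·x^2 + 576·x^3)·Dx^3  (order 3).
h: a_k = 2, 1, -4, 25/2, -20, 2159/40, -168, 295923/560, -1716, 25625357/4480, …
ICs: h(0) = 2, h′(0) = 1, h′′(0) = -8.

f: a_k = 2, 4, -4, 8, -20, 56, -168, 528, -1716, 5720, …
g: a_k = 0, -3, 0, 9/2, 0, -81/40, 0, 243/560, 0, -243/4480, …
Sum ⇒ L₀ = lclm(L_f,L_g) in ℚ(x)⟨Dx⟩.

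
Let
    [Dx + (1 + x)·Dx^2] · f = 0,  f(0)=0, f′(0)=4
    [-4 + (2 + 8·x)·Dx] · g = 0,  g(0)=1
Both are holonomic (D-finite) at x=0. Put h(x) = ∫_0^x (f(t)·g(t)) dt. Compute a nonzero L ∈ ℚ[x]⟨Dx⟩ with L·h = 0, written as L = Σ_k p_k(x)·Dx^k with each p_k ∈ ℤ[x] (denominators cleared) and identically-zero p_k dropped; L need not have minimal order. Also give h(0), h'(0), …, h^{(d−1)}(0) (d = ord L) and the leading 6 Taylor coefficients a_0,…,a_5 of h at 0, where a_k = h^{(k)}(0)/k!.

L = (10 + 4·x)·Dx + (-3 - 12·x)·Dx^2 + (1 + 9·x + 24·x^2 + 16·x^3)·Dx^3  (order 3).
h: a_k = 0, 0, 2, 2, -8/3, 13/3, …
ICs: h(0) = 0, h′(0) = 0, h′′(0) = 4.

f: a_k = 0, 4, -2, 4/3, -1, 4/5, …
g: a_k = 1, 2, -2, 4, -10, 28, …
Product ⇒ symmetric product L₀, ord ≤ 2.
Integrate: L := L₀·Dx.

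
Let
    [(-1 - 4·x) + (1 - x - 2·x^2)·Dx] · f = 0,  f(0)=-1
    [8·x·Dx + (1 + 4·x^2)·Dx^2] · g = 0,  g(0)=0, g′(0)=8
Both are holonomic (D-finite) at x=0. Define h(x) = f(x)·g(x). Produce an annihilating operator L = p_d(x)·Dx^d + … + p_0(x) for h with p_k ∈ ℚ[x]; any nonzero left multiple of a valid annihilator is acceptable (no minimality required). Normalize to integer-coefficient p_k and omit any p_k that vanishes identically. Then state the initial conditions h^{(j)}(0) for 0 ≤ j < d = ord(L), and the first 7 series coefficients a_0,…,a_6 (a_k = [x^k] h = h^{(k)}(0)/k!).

f: a_k = -1, -1, -3, -5, -11, -21, -43, …
g: a_k = 0, 8, 0, -32/3, 0, 128/5, 0, …
L₀ := L_f ⊗_s L_g (sym. prod.), ord ≤ 2.
L = (4 + 8·x + 48·x^2) + (2 + 16·x^2 + 48·x^3)·Dx + (-1 + x - 2·x^2 + 4·x^3 + 8·x^4)·Dx^2  (order 2).
h: a_k = 0, -8, -8, -40/3, -88/3, -408/5, -2104/15, …
ICs: h(0) = 0, h′(0) = -8.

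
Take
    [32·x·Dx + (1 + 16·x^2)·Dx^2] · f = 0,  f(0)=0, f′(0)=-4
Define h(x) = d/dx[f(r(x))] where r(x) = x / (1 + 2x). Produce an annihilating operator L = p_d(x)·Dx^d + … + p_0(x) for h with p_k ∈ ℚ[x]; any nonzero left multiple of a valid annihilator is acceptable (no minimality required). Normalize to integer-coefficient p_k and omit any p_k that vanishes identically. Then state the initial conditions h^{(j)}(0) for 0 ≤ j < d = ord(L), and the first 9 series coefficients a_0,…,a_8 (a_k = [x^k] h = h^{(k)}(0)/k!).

f: a_k = 0, -4, 0, 64/3, 0, -1024/5, 0, 16384/7, 0, …
f∘r: x↦r, Dx↦Dx/r' in L_f ⇒ L₀.
Derive L from L₀ (diff closure).
L = (4 + 40·x) + (1 + 4·x + 20·x^2)·Dx  (order 1).
h: a_k = -4, 16, 16, -384, 1216, 2816, -35584, 86016, 367616, …
ICs: h(0) = -4.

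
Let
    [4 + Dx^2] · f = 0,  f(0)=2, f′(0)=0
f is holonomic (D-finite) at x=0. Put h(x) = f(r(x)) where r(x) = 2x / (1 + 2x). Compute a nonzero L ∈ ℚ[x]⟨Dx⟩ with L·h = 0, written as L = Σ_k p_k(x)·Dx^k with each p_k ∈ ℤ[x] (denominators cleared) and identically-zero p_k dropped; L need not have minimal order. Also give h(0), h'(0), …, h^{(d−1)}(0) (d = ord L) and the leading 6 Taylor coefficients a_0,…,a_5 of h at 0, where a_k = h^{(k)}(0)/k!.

f: a_k = 2, 0, -4, 0, 4/3, 0, …
Substitute x→r, Dx→(1/r')Dx; clear ⇒ L₀.
L = 16 + (4 + 24·x + 48·x^2 + 32·x^3)·Dx + (1 + 8·x + 24·x^2 + 32·x^3 + 16·x^4)·Dx^2  (order 2).
h: a_k = 2, 0, -16, 64, -512/3, 1024/3, …
ICs: h(0) = 2, h′(0) = 0.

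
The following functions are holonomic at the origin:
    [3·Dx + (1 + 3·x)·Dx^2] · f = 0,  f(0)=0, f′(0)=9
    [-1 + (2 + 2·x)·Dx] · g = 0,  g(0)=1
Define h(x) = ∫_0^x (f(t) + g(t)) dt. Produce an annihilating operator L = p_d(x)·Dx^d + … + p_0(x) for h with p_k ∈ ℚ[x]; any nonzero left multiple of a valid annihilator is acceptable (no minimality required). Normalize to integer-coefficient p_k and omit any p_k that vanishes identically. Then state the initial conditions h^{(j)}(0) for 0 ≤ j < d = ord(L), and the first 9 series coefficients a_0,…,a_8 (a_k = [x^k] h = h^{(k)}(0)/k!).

f: a_k = 0, 9, -27/2, 27, -243/4, 729/5, -729/2, 6561/7, -19683/8, …
g: a_k = 1, 1/2, -1/8, 1/16, -5/128, 7/256, -21/1024, 33/2048, -429/32768, …
h₀=f+g: left-lcm gives L₀, ord ≤ 3.
∫: right-multiply L₀ by Dx.
L = (27 + 9·x)·Dx^2 + (69 + 126·x + 45·x^2)·Dx^3 + (10 + 46·x + 54·x^2 + 18·x^3)·Dx^4  (order 4).
h: a_k = 0, 1, 19/4, -109/24, 433/64, -7781/640, 186659/7680, -373269/7168, 13437159/114688, …
ICs: h(0) = 0, h′(0) = 1, h′′(0) = 19/2, h′′′(0) = -109/4.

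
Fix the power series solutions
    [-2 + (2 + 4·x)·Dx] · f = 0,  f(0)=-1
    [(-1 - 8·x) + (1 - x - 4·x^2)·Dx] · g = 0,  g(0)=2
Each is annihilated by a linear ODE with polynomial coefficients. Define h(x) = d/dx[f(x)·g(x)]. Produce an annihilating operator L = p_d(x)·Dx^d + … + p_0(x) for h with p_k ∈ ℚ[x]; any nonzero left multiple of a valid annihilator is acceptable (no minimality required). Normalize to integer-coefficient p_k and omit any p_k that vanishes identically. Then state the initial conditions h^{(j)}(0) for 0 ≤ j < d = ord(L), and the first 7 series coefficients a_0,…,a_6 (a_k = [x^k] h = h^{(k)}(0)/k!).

L = (11 + 84·x + 243·x^2 + 360·x^3 + 240·x^4) + (-2 - 11·x - 9·x^2 + 58·x^3 + 144·x^4 + 96·x^5)·Dx  (order 1).
h: a_k = -4, -22, -84, -283, -1845/2, -11157/4, -8449, …
ICs: h(0) = -4.

f: a_k = -1, -1, 1/2, -1/2, 5/8, -7/8, 21/16, …
g: a_k = 2, 2, 10, 18, 58, 130, 362, …
h₀=f·g: eliminate ⇒ L₀, order ≤ 1·1.
h₀' ⇒ L via d/dx closure of L₀.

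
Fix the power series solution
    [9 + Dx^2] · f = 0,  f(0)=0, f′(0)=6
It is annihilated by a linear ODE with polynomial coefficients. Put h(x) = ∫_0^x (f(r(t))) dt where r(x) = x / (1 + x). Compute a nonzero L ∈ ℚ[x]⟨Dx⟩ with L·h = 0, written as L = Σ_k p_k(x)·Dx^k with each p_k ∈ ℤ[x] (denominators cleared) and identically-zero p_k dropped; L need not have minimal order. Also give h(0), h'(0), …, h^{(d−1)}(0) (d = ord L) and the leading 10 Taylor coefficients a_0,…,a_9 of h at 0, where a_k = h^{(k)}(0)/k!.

L = 9·Dx + (2 + 6·x + 6·x^2 + 2·x^3)·Dx^2 + (1 + 4·x + 6·x^2 + 4·x^3 + x^4)·Dx^3  (order 3).
h: a_k = 0, 0, 3, -2, -3/4, 21/5, -293/40, 255/28, -19353/2240, 631/120, …
ICs: h(0) = 0, h′(0) = 0, h′′(0) = 6.

f: a_k = 0, 6, 0, -9, 0, 81/20, 0, -243/280, 0, 243/2240, …
Change of var in L_f (x↦r) gives L₀.
h=∫₀ˣh₀: take L = L₀·Dx.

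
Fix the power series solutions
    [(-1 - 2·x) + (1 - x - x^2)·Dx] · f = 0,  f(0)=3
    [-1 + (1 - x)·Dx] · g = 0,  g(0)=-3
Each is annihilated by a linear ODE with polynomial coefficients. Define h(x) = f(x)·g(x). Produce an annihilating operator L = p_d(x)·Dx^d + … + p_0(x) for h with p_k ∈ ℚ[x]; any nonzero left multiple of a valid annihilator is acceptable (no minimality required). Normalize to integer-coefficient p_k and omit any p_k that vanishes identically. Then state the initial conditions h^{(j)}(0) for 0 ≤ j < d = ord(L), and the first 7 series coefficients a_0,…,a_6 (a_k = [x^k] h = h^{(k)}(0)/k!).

L = (-2 + 3·x^2) + (1 - 2·x + x^3)·Dx  (order 1).
h: a_k = -9, -18, -36, -63, -108, -180, -297, …
ICs: h(0) = -9.

f: a_k = 3, 3, 6, 9, 15, 24, 39, …
g: a_k = -3, -3, -3, -3, -3, -3, -3, …
Product ⇒ symmetric product L₀, ord ≤ 1.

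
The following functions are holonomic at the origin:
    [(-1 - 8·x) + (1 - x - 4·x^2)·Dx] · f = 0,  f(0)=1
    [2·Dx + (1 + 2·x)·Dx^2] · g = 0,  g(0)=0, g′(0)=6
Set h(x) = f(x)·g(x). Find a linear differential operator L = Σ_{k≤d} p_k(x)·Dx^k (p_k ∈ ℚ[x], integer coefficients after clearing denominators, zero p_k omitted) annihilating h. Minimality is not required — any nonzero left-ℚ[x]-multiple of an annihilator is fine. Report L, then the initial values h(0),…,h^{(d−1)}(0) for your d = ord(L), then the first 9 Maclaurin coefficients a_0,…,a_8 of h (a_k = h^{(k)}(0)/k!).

f: a_k = 1, 1, 5, 9, 29, 65, 181, 441, 1165, …
g: a_k = 0, 6, -6, 8, -12, 96/5, -32, 384/7, -96, …
f·g: L₀ = L_f ⊗_s L_g, ord ≤ 1·2.
L = (10 + 32·x) + (22·x + 40·x^2)·Dx + (-1 - x + 6·x^2 + 8·x^3)·Dx^2  (order 2).
h: a_k = 0, 6, 0, 32, 20, 836/5, 1076/5, 6572/7, 59628/35, …
ICs: h(0) = 0, h′(0) = 6.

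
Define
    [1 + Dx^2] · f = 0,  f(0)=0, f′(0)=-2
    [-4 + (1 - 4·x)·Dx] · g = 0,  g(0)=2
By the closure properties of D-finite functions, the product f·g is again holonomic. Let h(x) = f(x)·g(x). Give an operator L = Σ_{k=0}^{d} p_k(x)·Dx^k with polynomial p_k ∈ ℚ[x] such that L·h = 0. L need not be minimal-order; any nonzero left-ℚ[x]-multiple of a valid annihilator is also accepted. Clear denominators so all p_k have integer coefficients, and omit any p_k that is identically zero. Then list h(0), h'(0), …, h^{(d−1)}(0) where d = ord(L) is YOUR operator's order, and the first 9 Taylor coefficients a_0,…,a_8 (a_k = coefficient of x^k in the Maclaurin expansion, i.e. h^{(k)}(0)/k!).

L = (-1 + 4·x) + 8·Dx + (-1 + 4·x)·Dx^2  (order 2).
h: a_k = 0, -4, -16, -190/3, -760/3, -30401/30, -60802/15, -20429471/1260, -20429471/315, …
ICs: h(0) = 0, h′(0) = -4.

f: a_k = 0, -2, 0, 1/3, 0, -1/60, 0, 1/2520, 0, …
g: a_k = 2, 8, 32, 128, 512, 2048, 8192, 32768, 131072, …
L₀ := L_f ⊗_s L_g (sym. prod.), ord ≤ 2.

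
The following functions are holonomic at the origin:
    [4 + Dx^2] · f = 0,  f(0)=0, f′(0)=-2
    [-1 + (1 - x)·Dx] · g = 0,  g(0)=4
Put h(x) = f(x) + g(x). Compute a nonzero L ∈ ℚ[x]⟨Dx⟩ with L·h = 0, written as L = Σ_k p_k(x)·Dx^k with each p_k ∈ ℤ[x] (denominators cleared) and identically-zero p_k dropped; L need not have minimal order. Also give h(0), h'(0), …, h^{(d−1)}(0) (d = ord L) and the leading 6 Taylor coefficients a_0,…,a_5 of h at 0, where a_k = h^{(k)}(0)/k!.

L = (-20 + 16·x - 8·x^2) + (12 - 28·x + 24·x^2 - 8·x^3)·Dx + (-5 + 4·x - 2·x^2)·Dx^2 + (3 - 7·x + 6·x^2 - 2·x^3)·Dx^3  (order 3).
h: a_k = 4, 2, 4, 16/3, 4, 56/15, …
ICs: h(0) = 4, h′(0) = 2, h′′(0) = 8.

f: a_k = 0, -2, 0, 4/3, 0, -4/15, …
g: a_k = 4, 4, 4, 4, 4, 4, …
Weyl lclm of L_f,L_g ⇒ L₀ (ord ≤ 3).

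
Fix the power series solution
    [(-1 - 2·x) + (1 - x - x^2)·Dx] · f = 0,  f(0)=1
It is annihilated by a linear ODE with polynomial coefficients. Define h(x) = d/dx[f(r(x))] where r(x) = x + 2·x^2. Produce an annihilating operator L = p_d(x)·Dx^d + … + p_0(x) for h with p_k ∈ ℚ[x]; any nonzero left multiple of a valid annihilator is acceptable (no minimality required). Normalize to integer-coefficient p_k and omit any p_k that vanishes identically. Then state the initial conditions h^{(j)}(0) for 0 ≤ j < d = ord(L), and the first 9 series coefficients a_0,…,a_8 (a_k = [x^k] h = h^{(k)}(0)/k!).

f: a_k = 1, 1, 2, 3, 5, 8, 13, 21, 34, …
f∘r: x↦r, Dx↦Dx/r' in L_f ⇒ L₀.
Derive L from L₀ (diff closure).
L = (8 + 42·x + 126·x^2 + 208·x^3 + 408·x^4 + 480·x^5 + 320·x^6) + (-1 - 5·x - 3·x^2 + 18·x^3 + 80·x^4 + 120·x^5 + 112·x^6 + 64·x^7)·Dx  (order 1).
h: a_k = 1, 8, 33, 124, 420, 1422, 4599, 14624, 45747, …
ICs: h(0) = 1.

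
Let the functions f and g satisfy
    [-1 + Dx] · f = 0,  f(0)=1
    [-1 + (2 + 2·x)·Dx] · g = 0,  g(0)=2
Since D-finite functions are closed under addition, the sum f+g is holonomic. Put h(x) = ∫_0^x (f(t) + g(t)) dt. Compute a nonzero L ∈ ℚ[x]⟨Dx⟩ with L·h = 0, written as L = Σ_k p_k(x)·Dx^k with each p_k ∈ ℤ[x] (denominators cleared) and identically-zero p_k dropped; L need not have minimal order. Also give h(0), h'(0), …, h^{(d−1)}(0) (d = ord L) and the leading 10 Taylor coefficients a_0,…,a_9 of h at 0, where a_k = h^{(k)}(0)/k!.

f: a_k = 1, 1, 1/2, 1/6, 1/24, 1/120, 1/720, 1/5040, 1/40320, 1/362880, …
g: a_k = 2, 1, -1/4, 1/8, -5/64, 7/128, -21/512, 33/1024, -429/16384, 715/32768, …
L₀ := lclm(L_f,L_g); ord L₀ ≤ 1+1.
h=∫h₀ ⇒ L = L₀·Dx.
L = (3 + 2·x)·Dx + (-5 - 8·x - 4·x^2)·Dx^2 + (2 + 6·x + 4·x^2)·Dx^3  (order 3).
h: a_k = 0, 3, 1, 1/12, 7/96, -7/960, 121/11520, -913/161280, 10459/2580480, -135007/46448640, …
ICs: h(0) = 0, h′(0) = 3, h′′(0) = 2.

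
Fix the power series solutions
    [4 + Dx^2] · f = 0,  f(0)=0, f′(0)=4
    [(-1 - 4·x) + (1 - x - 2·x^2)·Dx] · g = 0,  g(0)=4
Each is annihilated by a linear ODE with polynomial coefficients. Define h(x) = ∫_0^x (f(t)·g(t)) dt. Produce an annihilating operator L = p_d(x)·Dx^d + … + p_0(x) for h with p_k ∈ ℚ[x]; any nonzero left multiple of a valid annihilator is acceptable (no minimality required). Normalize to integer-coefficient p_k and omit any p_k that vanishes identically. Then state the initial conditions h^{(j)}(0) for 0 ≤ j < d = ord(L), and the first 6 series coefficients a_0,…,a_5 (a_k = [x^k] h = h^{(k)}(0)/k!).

f: a_k = 0, 4, 0, -8/3, 0, 8/15, …
g: a_k = 4, 4, 12, 20, 44, 84, …
h₀=f·g: eliminate ⇒ L₀, order ≤ 2·1.
∫: right-multiply L₀ by Dx.
L = (4·x + 8·x^2)·Dx + (2 + 8·x)·Dx^2 + (-1 + x + 2·x^2)·Dx^3  (order 3).
h: a_k = 0, 0, 8, 16/3, 28/3, 208/15, …
ICs: h(0) = 0, h′(0) = 0, h′′(0) = 16.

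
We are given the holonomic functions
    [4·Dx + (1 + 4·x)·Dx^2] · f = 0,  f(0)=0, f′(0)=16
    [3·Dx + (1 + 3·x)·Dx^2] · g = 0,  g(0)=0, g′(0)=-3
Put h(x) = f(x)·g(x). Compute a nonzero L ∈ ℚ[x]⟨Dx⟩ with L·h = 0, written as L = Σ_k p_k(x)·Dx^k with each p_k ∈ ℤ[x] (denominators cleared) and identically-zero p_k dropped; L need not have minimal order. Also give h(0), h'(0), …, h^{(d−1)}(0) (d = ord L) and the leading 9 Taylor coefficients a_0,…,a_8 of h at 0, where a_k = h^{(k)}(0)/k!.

L = (600 + 4032·x + 6912·x^2)·Dx + (854 + 8808·x + 30240·x^2 + 34560·x^3)·Dx^2 + (172 + 2380·x + 12312·x^2 + 28224·x^3 + 24192·x^4)·Dx^3 + (7 + 122·x + 847·x^2 + 2928·x^3 + 5040·x^4 + 3456·x^5)·Dx^4  (order 4).
h: a_k = 0, 0, -48, 168, -544, 1764, -29016/5, 97048/5, -461760/7, …
ICs: h(0) = 0, h′(0) = 0, h′′(0) = -96, h′′′(0) = 1008.

f: a_k = 0, 16, -32, 256/3, -256, 4096/5, -8192/3, 65536/7, -32768, …
g: a_k = 0, -3, 9/2, -9, 81/4, -243/5, 243/2, -2187/7, 6561/8, …
Sym-product of L_f,L_g gives L₀ (≤ ord 4).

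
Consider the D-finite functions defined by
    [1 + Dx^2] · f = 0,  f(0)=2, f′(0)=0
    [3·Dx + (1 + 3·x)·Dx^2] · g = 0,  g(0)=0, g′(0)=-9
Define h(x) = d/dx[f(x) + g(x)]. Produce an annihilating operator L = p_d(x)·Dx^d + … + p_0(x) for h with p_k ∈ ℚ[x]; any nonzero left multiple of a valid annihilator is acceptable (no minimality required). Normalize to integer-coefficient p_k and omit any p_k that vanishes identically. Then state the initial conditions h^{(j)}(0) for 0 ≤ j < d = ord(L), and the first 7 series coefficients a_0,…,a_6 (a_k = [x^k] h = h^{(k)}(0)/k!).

f: a_k = 2, 0, -1, 0, 1/12, 0, -1/360, …
g: a_k = 0, -9, 27/2, -27, 243/4, -729/5, 729/2, …
f+g: L₀ = lclm(L_f,L_g), ord ≤ 2+2.
h₀' ⇒ L via d/dx closure of L₀.
L = (165 + 18·x + 27·x^2) + (19 + 63·x + 27·x^2 + 27·x^3)·Dx + (165 + 18·x + 27·x^2)·Dx^2 + (19 + 63·x + 27·x^2 + 27·x^3)·Dx^3  (order 3).
h: a_k = -9, 25, -81, 730/3, -729, 131219/60, -6561, …
ICs: h(0) = -9, h′(0) = 25, h′′(0) = -162.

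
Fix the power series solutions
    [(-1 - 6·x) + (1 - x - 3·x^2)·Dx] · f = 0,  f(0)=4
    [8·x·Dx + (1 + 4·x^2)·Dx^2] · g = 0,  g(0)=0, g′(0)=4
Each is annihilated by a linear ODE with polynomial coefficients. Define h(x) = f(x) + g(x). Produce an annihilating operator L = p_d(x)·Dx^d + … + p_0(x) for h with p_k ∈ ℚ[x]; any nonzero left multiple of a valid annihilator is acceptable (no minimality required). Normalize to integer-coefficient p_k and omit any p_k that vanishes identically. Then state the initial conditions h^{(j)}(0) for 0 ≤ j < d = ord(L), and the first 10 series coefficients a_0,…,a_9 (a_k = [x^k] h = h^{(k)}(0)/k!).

L = (-32 + 128·x + 1488·x^2 + 2880·x^3 + 8424·x^4 + 2592·x^6)·Dx + (25 + 160·x + 214·x^2 + 1188·x^3 + 2628·x^4 + 6264·x^5 + 432·x^6 + 2592·x^7)·Dx^2 + (-4 - 9·x - 54·x^2 + 66·x^3 + x^4 + 444·x^5 + 720·x^6 + 144·x^7 + 432·x^8)·Dx^3  (order 3).
h: a_k = 4, 8, 16, 68/3, 76, 864/5, 388, 5820/7, 2032, 42748/9, …
ICs: h(0) = 4, h′(0) = 8, h′′(0) = 32.

f: a_k = 4, 4, 16, 28, 76, 160, 388, 868, 2032, 4636, …
g: a_k = 0, 4, 0, -16/3, 0, 64/5, 0, -256/7, 0, 1024/9, …
Sum ⇒ L₀ = lclm(L_f,L_g) in ℚ(x)⟨Dx⟩.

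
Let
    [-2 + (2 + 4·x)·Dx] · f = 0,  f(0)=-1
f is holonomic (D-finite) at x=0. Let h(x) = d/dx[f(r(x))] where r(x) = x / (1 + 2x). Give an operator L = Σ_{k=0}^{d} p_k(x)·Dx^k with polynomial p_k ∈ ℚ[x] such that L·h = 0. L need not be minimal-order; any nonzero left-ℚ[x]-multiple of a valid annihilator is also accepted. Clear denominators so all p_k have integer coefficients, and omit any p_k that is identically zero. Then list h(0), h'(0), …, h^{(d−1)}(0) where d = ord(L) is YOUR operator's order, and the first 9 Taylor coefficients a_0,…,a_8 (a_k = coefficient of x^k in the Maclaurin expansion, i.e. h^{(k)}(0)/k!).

L = (-5 - 16·x) + (-1 - 6·x - 8·x^2)·Dx  (order 1).
h: a_k = -1, 5, -39/2, 141/2, -1995/8, 7059/8, -50435/16, 182461/16, -5347827/128, …
ICs: h(0) = -1.

f: a_k = -1, -1, 1/2, -1/2, 5/8, -7/8, 21/16, -33/16, 429/128, …
L₀ from L_f via x↦r, Dx↦r'^{-1}Dx.
Derive L from L₀ (diff closure).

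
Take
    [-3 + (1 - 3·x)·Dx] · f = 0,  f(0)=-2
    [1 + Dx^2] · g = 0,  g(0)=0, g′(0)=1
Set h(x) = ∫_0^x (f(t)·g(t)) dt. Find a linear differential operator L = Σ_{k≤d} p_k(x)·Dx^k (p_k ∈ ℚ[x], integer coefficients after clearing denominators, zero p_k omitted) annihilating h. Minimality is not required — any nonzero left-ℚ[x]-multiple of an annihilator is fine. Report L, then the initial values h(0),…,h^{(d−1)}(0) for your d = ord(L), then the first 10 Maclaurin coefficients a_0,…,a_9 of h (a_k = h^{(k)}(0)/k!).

f: a_k = -2, -6, -18, -54, -162, -486, -1458, -4374, -13122, -39366, …
g: a_k = 0, 1, 0, -1/6, 0, 1/120, 0, -1/5040, 0, 1/362880, …
Sym-product of L_f,L_g gives L₀ (≤ ord 2).
∫: right-multiply L₀ by Dx.
L = (-1 + 3·x)·Dx + 6·Dx^2 + (-1 + 3·x)·Dx^3  (order 3).
h: a_k = 0, 0, -1, -2, -53/12, -53/5, -9541/360, -1363/20, -3606497/20160, -3606497/7560, …
ICs: h(0) = 0, h′(0) = 0, h′′(0) = -2.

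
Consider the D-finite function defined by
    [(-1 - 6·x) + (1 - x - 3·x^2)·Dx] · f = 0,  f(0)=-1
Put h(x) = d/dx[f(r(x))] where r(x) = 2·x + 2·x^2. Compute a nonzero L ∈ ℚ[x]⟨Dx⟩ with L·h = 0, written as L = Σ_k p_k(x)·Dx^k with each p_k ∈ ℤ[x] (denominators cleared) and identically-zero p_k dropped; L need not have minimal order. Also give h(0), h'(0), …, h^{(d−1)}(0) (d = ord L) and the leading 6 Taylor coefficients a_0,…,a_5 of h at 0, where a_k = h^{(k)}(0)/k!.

f: a_k = -1, -1, -4, -7, -19, -40, …
Substitute x→r, Dx→(1/r')Dx; clear ⇒ L₀.
Derive L from L₀ (diff closure).
L = (18 + 156·x + 804·x^2 + 2736·x^3 + 4968·x^4 + 4320·x^5 + 1440·x^6) + (-1 - 12·x + 6·x^2 + 268·x^3 + 900·x^4 + 1368·x^5 + 1008·x^6 + 288·x^7)·Dx  (order 1).
h: a_k = -2, -36, -264, -1952, -13320, -86928, …
ICs: h(0) = -2.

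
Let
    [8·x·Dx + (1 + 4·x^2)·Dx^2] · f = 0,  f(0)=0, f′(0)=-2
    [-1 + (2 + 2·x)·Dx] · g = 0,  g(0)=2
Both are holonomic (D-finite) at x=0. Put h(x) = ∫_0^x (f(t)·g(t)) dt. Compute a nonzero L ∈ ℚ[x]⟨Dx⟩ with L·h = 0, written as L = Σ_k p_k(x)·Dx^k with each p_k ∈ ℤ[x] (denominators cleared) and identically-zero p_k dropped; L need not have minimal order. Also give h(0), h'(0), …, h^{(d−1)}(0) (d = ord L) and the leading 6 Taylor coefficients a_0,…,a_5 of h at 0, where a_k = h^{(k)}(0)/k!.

f: a_k = 0, -2, 0, 8/3, 0, -32/5, …
g: a_k = 2, 1, -1/4, 1/8, -5/64, 7/128, …
f·g: L₀ = L_f ⊗_s L_g, ord ≤ 2·1.
∫: right-multiply L₀ by Dx.
L = (3 - 16·x - 4·x^2)·Dx + (-4 + 28·x + 48·x^2 + 16·x^3)·Dx^2 + (4 + 8·x + 20·x^2 + 32·x^3 + 16·x^4)·Dx^3  (order 3).
h: a_k = 0, 0, -2, -2/3, 35/24, 29/60, …
ICs: h(0) = 0, h′(0) = 0, h′′(0) = -4.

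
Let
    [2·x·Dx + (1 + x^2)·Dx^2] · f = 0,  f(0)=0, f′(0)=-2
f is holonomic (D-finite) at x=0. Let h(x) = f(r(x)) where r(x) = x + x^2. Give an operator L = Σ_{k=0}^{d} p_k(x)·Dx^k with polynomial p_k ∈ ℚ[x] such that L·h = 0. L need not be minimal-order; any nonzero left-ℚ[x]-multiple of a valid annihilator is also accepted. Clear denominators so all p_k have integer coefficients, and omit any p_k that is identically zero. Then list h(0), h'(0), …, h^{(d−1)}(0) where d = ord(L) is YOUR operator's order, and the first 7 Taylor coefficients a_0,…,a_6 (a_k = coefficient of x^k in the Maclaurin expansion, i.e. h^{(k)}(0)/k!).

L = (-2 + 2·x + 8·x^2 + 12·x^3 + 6·x^4)·Dx + (1 + 2·x + x^2 + 4·x^3 + 5·x^4 + 2·x^5)·Dx^2  (order 2).
h: a_k = 0, -2, -2, 2/3, 2, 8/5, -4/3, …
ICs: h(0) = 0, h′(0) = -2.

f: a_k = 0, -2, 0, 2/3, 0, -2/5, 0, …
h₀=f(r): pull back L_f along r ⇒ L₀.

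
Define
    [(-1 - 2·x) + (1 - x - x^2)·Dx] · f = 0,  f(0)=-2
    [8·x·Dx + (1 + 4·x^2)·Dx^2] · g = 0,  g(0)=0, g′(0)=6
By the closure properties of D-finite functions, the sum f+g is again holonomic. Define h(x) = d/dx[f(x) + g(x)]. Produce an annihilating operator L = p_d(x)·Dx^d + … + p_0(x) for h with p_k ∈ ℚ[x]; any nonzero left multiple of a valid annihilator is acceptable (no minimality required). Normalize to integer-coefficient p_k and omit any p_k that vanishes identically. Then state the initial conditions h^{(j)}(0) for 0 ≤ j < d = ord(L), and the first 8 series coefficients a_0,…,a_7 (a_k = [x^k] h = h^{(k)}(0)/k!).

L = (-16 + 64·x + 400·x^2 + 576·x^3 + 696·x^4 + 96·x^6) + (13 + 24·x + 22·x^2 + 204·x^3 + 548·x^4 + 488·x^5 + 48·x^6 + 96·x^7)·Dx + (-2 - 5·x - 14·x^2 + 2·x^3 - 13·x^4 + 92·x^5 + 48·x^6 + 16·x^7 + 16·x^8)·Dx^2  (order 2).
h: a_k = 4, -8, -42, -40, 16, -156, -678, -544, …
ICs: h(0) = 4, h′(0) = -8.

f: a_k = -2, -2, -4, -6, -10, -16, -26, -42, …
g: a_k = 0, 6, 0, -8, 0, 96/5, 0, -384/7, …
Sum ⇒ L₀ = lclm(L_f,L_g) in ℚ(x)⟨Dx⟩.
h₀' ⇒ L via d/dx closure of L₀.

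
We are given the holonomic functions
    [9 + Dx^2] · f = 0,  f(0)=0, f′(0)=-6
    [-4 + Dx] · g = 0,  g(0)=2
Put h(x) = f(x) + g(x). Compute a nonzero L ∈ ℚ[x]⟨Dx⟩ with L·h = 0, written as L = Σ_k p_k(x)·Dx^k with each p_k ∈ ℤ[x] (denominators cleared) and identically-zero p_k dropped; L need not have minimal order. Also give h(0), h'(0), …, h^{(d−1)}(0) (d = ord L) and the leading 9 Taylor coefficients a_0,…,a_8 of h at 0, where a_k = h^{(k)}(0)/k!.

L = -36 + 9·Dx - 4·Dx^2 + Dx^3  (order 3).
h: a_k = 2, 2, 16, 91/3, 64/3, 781/60, 512/45, 2653/360, 1024/315, …
ICs: h(0) = 2, h′(0) = 2, h′′(0) = 32.

f: a_k = 0, -6, 0, 9, 0, -81/20, 0, 243/280, 0, …
g: a_k = 2, 8, 16, 64/3, 64/3, 256/15, 512/45, 2048/315, 1024/315, …
L₀ := lclm(L_f,L_g); ord L₀ ≤ 2+1.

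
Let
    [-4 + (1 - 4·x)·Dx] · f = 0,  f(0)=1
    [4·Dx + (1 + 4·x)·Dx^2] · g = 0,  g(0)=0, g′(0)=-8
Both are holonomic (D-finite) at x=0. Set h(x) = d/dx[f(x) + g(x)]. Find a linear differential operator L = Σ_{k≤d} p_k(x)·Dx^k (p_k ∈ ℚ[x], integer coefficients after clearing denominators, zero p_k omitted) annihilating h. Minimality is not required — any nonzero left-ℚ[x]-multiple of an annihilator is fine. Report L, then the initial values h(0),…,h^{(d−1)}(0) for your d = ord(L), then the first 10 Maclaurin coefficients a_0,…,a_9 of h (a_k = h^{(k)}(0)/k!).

f: a_k = 1, 4, 16, 64, 256, 1024, 4096, 16384, 65536, 262144, …
g: a_k = 0, -8, 16, -128/3, 128, -2048/5, 4096/3, -32768/7, 16384, -524288/9, …
f+g: L₀ = lclm(L_f,L_g), ord ≤ 1+2.
h₀' ⇒ L via d/dx closure of L₀.
L = (160 + 128·x) + (16 + 256·x + 256·x^2)·Dx + (-3 - 4·x + 48·x^2 + 64·x^3)·Dx^2  (order 2).
h: a_k = -4, 64, 64, 1536, 3072, 32768, 81920, 655360, 1835008, 12582912, …
ICs: h(0) = -4, h′(0) = 64.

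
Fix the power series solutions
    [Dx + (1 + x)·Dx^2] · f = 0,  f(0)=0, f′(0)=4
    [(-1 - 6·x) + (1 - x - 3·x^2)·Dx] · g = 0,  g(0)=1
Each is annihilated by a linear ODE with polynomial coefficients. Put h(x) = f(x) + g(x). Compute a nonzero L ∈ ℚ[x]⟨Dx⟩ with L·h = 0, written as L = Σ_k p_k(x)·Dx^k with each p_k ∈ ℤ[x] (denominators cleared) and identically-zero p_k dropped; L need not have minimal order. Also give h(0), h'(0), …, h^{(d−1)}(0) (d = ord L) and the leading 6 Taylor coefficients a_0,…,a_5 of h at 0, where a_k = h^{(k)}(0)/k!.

L = (-58 - 350·x - 636·x^2 - 756·x^3 - 324·x^4)·Dx + (-40 - 364·x - 976·x^2 - 1632·x^3 - 1530·x^4 - 540·x^5)·Dx^2 + (9 + 31·x + 27·x^2 - 115·x^3 - 345·x^4 - 333·x^5 - 108·x^6)·Dx^3  (order 3).
h: a_k = 1, 5, 2, 25/3, 18, 204/5, …
ICs: h(0) = 1, h′(0) = 5, h′′(0) = 4.

f: a_k = 0, 4, -2, 4/3, -1, 4/5, …
g: a_k = 1, 1, 4, 7, 19, 40, …
Sum ⇒ L₀ = lclm(L_f,L_g) in ℚ(x)⟨Dx⟩.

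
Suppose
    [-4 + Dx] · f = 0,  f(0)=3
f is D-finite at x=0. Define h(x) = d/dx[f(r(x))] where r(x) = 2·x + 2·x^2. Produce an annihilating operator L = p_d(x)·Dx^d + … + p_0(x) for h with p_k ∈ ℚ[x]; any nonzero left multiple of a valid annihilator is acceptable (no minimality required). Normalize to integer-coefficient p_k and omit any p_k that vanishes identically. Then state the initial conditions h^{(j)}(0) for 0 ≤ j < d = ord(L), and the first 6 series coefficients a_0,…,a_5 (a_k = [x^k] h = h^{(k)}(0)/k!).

f: a_k = 3, 12, 24, 32, 32, 128/5, …
f∘r: x↦r, Dx↦Dx/r' in L_f ⇒ L₀.
Differentiate: ansatz ord ≤ ord L₀ ⇒ L.
L = (10 + 32·x + 32·x^2) + (-1 - 2·x)·Dx  (order 1).
h: a_k = 24, 240, 1344, 5504, 18176, 255488/5, …
ICs: h(0) = 24.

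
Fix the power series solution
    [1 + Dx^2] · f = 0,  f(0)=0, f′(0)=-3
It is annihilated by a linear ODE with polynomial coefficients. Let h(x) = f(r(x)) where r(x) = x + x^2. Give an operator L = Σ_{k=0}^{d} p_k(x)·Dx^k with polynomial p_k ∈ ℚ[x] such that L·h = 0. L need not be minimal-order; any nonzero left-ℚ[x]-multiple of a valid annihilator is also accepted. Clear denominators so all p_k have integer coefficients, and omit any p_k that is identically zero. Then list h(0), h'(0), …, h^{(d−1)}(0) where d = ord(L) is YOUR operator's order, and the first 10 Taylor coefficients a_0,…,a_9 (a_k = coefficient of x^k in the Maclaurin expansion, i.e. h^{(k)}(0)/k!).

f: a_k = 0, -3, 0, 1/2, 0, -1/40, 0, 1/1680, 0, -1/120960, …
L₀ from L_f via x↦r, Dx↦r'^{-1}Dx.
L = (1 + 6·x + 12·x^2 + 8·x^3) - 2·Dx + (1 + 2·x)·Dx^2  (order 2).
h: a_k = 0, -3, -3, 1/2, 3/2, 59/40, 3/8, -419/1680, -59/240, -13609/120960, …
ICs: h(0) = 0, h′(0) = -3.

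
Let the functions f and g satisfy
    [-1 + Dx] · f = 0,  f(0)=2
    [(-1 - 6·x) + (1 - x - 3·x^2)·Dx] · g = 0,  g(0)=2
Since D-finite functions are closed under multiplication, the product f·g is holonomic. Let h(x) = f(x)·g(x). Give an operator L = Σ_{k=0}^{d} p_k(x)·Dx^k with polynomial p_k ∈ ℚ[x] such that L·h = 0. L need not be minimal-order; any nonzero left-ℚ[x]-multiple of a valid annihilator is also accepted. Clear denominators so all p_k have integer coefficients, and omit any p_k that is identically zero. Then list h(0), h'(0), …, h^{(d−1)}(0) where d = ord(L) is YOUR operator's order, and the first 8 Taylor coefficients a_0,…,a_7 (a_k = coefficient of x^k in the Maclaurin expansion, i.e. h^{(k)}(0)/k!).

f: a_k = 2, 2, 1, 1/3, 1/12, 1/60, 1/360, 1/2520, …
g: a_k = 2, 2, 8, 14, 38, 80, 194, 434, …
L₀ := L_f ⊗_s L_g (sym. prod.), ord ≤ 1.
L = (2 + 5·x - 3·x^2) + (-1 + x + 3·x^2)·Dx  (order 1).
h: a_k = 4, 8, 22, 140/3, 677/6, 3793/15, 106447/180, 850483/630, …
ICs: h(0) = 4.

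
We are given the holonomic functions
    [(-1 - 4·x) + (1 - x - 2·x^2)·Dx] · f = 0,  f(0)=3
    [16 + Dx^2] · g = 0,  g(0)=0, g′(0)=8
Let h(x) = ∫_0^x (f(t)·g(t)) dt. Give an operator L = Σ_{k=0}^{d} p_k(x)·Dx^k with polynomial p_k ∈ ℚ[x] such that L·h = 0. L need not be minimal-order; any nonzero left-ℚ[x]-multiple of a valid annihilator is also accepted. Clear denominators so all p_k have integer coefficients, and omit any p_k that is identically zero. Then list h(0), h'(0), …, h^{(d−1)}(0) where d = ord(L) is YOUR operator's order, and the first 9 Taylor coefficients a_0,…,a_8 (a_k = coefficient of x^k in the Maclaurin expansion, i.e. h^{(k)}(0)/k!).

f: a_k = 3, 3, 9, 15, 33, 63, 129, 255, 513, …
g: a_k = 0, 8, 0, -64/3, 0, 256/15, 0, -2048/315, 0, …
Product ⇒ symmetric product L₀, ord ≤ 2.
h=∫h₀ ⇒ L = L₀·Dx.
L = (-12 + 16·x + 32·x^2)·Dx + (2 + 8·x)·Dx^2 + (-1 + x + 2·x^2)·Dx^3  (order 3).
h: a_k = 0, 0, 12, 8, 2, 56/5, 308/15, 168/5, 1213/21, …
ICs: h(0) = 0, h′(0) = 0, h′′(0) = 24.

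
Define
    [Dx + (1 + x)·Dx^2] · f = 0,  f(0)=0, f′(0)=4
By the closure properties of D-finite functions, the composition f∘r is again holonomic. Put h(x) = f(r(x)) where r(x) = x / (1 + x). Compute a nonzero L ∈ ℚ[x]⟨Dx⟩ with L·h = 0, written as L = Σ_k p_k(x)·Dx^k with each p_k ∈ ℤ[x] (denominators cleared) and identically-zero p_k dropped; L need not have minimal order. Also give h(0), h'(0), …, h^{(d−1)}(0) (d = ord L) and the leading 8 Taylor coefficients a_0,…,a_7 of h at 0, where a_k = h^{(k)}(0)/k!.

f: a_k = 0, 4, -2, 4/3, -1, 4/5, -2/3, 4/7, …
Change of var in L_f (x↦r) gives L₀.
L = (3 + 4·x)·Dx + (1 + 3·x + 2·x^2)·Dx^2  (order 2).
h: a_k = 0, 4, -6, 28/3, -15, 124/5, -42, 508/7, …
ICs: h(0) = 0, h′(0) = 4.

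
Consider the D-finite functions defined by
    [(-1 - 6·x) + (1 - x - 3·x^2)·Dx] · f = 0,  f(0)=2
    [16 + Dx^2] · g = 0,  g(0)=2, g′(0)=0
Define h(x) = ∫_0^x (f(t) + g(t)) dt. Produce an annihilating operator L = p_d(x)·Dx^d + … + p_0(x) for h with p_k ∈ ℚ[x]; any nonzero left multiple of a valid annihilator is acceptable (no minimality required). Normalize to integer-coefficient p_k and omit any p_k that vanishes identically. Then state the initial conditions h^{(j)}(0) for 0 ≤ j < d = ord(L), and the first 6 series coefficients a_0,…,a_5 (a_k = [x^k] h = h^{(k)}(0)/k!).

L = (464 + 2816·x + 416·x^2 + 2112·x^3 + 5760·x^4 + 6912·x^5)·Dx + (-192 + 304·x + 672·x^2 - 1312·x^3 - 1008·x^4 + 3456·x^5 + 3456·x^6)·Dx^2 + (29 + 176·x + 26·x^2 + 132·x^3 + 360·x^4 + 432·x^5)·Dx^3 + (-12 + 19·x + 42·x^2 - 82·x^3 - 63·x^4 + 216·x^5 + 216·x^6)·Dx^4  (order 4).
h: a_k = 0, 4, 1, -8/3, 7/2, 178/15, …
ICs: h(0) = 0, h′(0) = 4, h′′(0) = 2, h′′′(0) = -16.

f: a_k = 2, 2, 8, 14, 38, 80, …
g: a_k = 2, 0, -16, 0, 64/3, 0, …
L₀ := lclm(L_f,L_g); ord L₀ ≤ 1+2.
∫: right-multiply L₀ by Dx.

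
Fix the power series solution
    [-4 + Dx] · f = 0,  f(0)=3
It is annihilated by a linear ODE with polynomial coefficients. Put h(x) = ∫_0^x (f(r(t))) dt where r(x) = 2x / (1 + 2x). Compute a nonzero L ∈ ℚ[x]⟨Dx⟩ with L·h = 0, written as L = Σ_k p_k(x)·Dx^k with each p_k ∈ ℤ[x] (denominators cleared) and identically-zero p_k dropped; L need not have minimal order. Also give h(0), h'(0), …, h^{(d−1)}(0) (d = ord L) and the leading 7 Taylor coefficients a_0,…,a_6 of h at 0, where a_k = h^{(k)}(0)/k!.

f: a_k = 3, 12, 24, 32, 32, 128/5, 256/15, …
f∘r: x↦r, Dx↦Dx/r' in L_f ⇒ L₀.
h=∫₀ˣh₀: take L = L₀·Dx.
L = -8·Dx + (1 + 4·x + 4·x^2)·Dx^2  (order 2).
h: a_k = 0, 3, 12, 16, -8, -64/5, 448/15, …
ICs: h(0) = 0, h′(0) = 3.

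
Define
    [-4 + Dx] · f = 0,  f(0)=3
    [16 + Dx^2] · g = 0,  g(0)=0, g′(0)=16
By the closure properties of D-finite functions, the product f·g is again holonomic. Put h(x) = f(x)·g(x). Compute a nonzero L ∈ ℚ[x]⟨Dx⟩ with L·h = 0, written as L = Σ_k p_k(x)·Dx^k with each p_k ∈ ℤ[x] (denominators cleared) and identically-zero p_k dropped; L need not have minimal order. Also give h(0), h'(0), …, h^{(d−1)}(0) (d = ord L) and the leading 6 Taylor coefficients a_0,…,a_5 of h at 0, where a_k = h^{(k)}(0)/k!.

f: a_k = 3, 12, 24, 32, 32, 128/5, …
g: a_k = 0, 16, 0, -128/3, 0, 512/15, …
L₀ := L_f ⊗_s L_g (sym. prod.), ord ≤ 2.
L = 32 - 8·Dx + Dx^2  (order 2).
h: a_k = 0, 48, 192, 256, 0, -2048/5, …
ICs: h(0) = 0, h′(0) = 48.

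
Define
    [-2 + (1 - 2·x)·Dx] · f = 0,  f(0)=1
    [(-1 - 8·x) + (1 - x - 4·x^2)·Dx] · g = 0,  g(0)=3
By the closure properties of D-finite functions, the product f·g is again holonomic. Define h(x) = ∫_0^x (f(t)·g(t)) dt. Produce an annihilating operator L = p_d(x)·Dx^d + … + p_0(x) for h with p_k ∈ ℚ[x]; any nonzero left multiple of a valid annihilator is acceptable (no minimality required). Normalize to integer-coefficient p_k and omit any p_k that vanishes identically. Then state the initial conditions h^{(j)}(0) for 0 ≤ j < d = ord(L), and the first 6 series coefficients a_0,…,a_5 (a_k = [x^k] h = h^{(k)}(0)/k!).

L = (-3 - 4·x + 24·x^2)·Dx + (1 - 3·x - 2·x^2 + 8·x^3)·Dx^2  (order 2).
h: a_k = 0, 3, 9/2, 11, 93/4, 273/5, …
ICs: h(0) = 0, h′(0) = 3.

f: a_k = 1, 2, 4, 8, 16, 32, …
g: a_k = 3, 3, 15, 27, 87, 195, …
h₀=f·g: eliminate ⇒ L₀, order ≤ 1·1.
h=∫h₀ ⇒ L = L₀·Dx.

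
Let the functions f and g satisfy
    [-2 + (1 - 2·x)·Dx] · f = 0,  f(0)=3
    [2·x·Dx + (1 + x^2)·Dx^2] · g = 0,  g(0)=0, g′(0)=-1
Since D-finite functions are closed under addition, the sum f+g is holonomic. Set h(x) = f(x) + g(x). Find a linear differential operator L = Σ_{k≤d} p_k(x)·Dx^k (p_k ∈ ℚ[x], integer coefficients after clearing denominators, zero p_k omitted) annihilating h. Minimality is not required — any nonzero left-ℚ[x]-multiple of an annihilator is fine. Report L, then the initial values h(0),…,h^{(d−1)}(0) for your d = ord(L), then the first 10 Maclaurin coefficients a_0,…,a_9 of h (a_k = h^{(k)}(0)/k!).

f: a_k = 3, 6, 12, 24, 48, 96, 192, 384, 768, 1536, …
g: a_k = 0, -1, 0, 1/3, 0, -1/5, 0, 1/7, 0, -1/9, …
Sum ⇒ L₀ = lclm(L_f,L_g) in ℚ(x)⟨Dx⟩.
L = (-4 + 32·x + 12·x^2)·Dx + (13 - 4·x + 25·x^2 + 12·x^3)·Dx^2 + (-2 + 3·x + 3·x^3 + 2·x^4)·Dx^3  (order 3).
h: a_k = 3, 5, 12, 73/3, 48, 479/5, 192, 2689/7, 768, 13823/9, …
ICs: h(0) = 3, h′(0) = 5, h′′(0) = 24.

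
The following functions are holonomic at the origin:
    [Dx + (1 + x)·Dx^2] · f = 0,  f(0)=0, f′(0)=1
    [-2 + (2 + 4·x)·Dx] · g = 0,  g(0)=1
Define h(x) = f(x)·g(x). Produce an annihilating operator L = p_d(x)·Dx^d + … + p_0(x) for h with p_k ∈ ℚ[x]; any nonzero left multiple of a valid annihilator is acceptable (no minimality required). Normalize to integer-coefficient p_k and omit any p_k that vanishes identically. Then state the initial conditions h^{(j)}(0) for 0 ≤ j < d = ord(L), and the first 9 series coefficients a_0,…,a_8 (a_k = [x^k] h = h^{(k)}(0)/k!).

L = (2 + x) + (-1 - 2·x)·Dx + (1 + 5·x + 8·x^2 + 4·x^3)·Dx^2  (order 2).
h: a_k = 0, 1, 1/2, -2/3, 5/6, -131/120, 121/80, -309/140, 943/280, …
ICs: h(0) = 0, h′(0) = 1.

f: a_k = 0, 1, -1/2, 1/3, -1/4, 1/5, -1/6, 1/7, -1/8, …
g: a_k = 1, 1, -1/2, 1/2, -5/8, 7/8, -21/16, 33/16, -429/128, …
Sym-product of L_f,L_g gives L₀ (≤ ord 2).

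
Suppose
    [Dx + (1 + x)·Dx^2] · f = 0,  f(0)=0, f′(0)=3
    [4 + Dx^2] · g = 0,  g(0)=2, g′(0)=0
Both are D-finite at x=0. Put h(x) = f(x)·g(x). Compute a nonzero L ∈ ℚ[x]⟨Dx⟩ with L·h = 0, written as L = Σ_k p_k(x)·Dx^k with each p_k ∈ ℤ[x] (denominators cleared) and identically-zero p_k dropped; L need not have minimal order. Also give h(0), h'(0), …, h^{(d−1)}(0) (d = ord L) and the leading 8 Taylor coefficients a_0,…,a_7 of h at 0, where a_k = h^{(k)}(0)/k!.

L = (168 + 864·x + 1456·x^2 + 1024·x^3 + 256·x^4) + (112 + 368·x + 384·x^2 + 128·x^3)·Dx + (102 + 464·x + 744·x^2 + 512·x^3 + 128·x^4)·Dx^2 + (28 + 92·x + 96·x^2 + 32·x^3)·Dx^3 + (15 + 62·x + 95·x^2 + 64·x^3 + 16·x^4)·Dx^4  (order 4).
h: a_k = 0, 6, -3, -10, 9/2, 6/5, 0, -26/35, …
ICs: h(0) = 0, h′(0) = 6, h′′(0) = -6, h′′′(0) = -60.

f: a_k = 0, 3, -3/2, 1, -3/4, 3/5, -1/2, 3/7, …
g: a_k = 2, 0, -4, 0, 4/3, 0, -8/45, 0, …
Product ⇒ symmetric product L₀, ord ≤ 4.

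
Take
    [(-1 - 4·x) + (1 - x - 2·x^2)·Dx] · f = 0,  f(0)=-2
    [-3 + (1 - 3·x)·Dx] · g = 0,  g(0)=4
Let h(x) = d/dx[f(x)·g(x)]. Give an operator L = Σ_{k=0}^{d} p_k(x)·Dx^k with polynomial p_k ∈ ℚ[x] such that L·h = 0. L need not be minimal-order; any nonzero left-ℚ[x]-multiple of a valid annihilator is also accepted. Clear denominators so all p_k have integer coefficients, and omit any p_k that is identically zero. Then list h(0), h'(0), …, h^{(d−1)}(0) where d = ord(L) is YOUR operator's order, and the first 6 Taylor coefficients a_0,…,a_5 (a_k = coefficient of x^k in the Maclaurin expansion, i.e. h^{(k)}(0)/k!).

L = (15 - 30·x - 69·x^2 + 48·x^3 + 216·x^4) + (-2 + 9·x + 3·x^2 - 47·x^3 + 15·x^4 + 54·x^5)·Dx  (order 1).
h: a_k = -32, -240, -1200, -5152, -20160, -74640, …
ICs: h(0) = -32.

f: a_k = -2, -2, -6, -10, -22, -42, …
g: a_k = 4, 12, 36, 108, 324, 972, …
f·g: L₀ = L_f ⊗_s L_g, ord ≤ 1·1.
Derive L from L₀ (diff closure).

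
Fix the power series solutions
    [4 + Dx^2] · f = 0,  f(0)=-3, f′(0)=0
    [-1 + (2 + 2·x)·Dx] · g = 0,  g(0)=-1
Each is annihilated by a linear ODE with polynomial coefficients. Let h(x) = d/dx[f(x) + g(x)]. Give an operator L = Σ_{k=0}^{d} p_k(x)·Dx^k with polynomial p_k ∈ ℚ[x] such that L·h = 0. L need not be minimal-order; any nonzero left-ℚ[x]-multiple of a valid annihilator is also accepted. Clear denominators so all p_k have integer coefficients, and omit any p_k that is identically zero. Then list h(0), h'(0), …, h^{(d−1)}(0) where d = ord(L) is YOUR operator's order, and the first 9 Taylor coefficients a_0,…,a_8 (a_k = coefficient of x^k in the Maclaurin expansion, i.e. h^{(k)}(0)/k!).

f: a_k = -3, 0, 6, 0, -2, 0, 4/15, 0, -2/105, …
g: a_k = -1, -1/2, 1/8, -1/16, 5/128, -7/256, 21/1024, -33/2048, 429/32768, …
L₀ := lclm(L_f,L_g); ord L₀ ≤ 2+1.
h=h₀': d/dx-closure on L₀ ⇒ L.
L = (-124 - 128·x - 64·x^2) + (-152 - 408·x - 384·x^2 - 128·x^3)·Dx + (-31 - 32·x - 16·x^2)·Dx^2 + (-38 - 102·x - 96·x^2 - 32·x^3)·Dx^3  (order 3).
h: a_k = -1/2, 49/4, -3/16, -251/32, -35/256, 4411/2560, -231/2048, -20491/430080, -6435/65536, …
ICs: h(0) = -1/2, h′(0) = 49/4, h′′(0) = -3/8.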